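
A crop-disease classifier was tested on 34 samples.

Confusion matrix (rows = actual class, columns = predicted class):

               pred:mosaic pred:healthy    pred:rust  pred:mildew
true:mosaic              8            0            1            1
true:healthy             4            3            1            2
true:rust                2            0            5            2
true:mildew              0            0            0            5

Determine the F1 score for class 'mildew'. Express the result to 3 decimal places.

Take TP from the diagonal, FP from the rest of the 'mildew' prediction marginal, FN from the rest of the 'mildew' actual marginal.
F1 score = 2·TP/(2·TP+FP+FN).
mildew: TP=5, FP=1+2+2=5, FN=0+0+0=0 → 10/15 = 0.6667

0.667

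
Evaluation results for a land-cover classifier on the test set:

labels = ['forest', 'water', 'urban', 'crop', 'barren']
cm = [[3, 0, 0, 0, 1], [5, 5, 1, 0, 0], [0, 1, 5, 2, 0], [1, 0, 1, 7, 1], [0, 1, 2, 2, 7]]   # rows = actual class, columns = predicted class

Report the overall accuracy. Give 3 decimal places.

Accuracy = trace / total = (3+5+5+7+7=27) / 45 = 27/45 = 0.600

0.600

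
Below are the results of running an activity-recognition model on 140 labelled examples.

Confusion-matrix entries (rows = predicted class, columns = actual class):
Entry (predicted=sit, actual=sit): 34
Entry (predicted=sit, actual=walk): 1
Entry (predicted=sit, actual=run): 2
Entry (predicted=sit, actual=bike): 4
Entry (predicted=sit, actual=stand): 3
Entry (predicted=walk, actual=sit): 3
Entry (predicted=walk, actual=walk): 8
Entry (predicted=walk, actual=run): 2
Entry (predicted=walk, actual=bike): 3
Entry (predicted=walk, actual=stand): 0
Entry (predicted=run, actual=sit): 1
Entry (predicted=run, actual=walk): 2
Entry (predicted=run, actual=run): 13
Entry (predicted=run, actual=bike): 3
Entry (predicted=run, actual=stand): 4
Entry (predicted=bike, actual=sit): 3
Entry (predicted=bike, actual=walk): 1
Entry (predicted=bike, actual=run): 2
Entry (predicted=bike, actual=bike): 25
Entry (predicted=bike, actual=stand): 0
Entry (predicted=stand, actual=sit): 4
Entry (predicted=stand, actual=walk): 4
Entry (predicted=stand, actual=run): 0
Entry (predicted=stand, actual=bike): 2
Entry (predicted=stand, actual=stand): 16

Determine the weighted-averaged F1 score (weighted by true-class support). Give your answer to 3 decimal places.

Per-class F1 score (2·TP/(2·TP+FP+FN)):
  sit: TP=34, FP=1+2+4+3=10, FN=3+1+3+4=11 → 68/89 = 0.7640
  walk: TP=8, FP=3+2+3+0=8, FN=1+2+1+4=8 → 16/32 = 0.5000
  run: TP=13, FP=1+2+3+4=10, FN=2+2+2+0=6 → 26/42 = 0.6190
  bike: TP=25, FP=3+1+2+0=6, FN=4+3+3+2=12 → 50/68 = 0.7353
  stand: TP=16, FP=4+4+0+2=10, FN=3+0+4+0=7 → 32/49 = 0.6531
Weighted-F1 score = Σ (supportᵢ/N)·F1 scoreᵢ with N=140: (45/140)·0.7640 + (16/140)·0.5000 + (19/140)·0.6190 + (37/140)·0.7353 + (23/140)·0.6531 = 0.688

0.688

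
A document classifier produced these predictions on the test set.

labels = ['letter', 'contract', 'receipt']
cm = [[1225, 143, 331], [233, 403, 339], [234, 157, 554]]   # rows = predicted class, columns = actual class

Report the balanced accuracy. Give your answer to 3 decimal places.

0.583

Balanced accuracy = mean of per-class recall.
  letter: recall = 1225/1692 = 0.7240
  contract: recall = 403/703 = 0.5733
  receipt: recall = 554/1224 = 0.4526
Mean = (0.7240 + 0.5733 + 0.4526) / 3 = 0.583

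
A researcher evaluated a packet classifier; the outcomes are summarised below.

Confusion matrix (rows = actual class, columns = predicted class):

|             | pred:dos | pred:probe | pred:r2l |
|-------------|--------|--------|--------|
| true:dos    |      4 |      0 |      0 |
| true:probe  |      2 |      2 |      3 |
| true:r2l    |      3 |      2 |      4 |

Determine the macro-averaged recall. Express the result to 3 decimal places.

Per-class recall (TP/(TP+FN)):
  dos: TP=4, FN=0+0=0 → 4/4 = 1.0000
  probe: TP=2, FN=2+3=5 → 2/7 = 0.2857
  r2l: TP=4, FN=3+2=5 → 4/9 = 0.4444
Macro-recall = mean = (1.0000 + 0.2857 + 0.4444) / 3 = 0.577

0.577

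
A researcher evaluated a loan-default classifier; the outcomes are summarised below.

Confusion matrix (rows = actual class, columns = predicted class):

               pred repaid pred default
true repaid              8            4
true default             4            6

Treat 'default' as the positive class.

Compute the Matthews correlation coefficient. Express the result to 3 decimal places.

MCC = (TP·TN − FP·FN) / √((TP+FP)(TP+FN)(TN+FP)(TN+FN))
Numerator = 6·8 − 4·4 = 32
Denominator = √(10·10·12·12) = √14400 = 120.0000
MCC = 32 / 120.0000 = 0.267

0.267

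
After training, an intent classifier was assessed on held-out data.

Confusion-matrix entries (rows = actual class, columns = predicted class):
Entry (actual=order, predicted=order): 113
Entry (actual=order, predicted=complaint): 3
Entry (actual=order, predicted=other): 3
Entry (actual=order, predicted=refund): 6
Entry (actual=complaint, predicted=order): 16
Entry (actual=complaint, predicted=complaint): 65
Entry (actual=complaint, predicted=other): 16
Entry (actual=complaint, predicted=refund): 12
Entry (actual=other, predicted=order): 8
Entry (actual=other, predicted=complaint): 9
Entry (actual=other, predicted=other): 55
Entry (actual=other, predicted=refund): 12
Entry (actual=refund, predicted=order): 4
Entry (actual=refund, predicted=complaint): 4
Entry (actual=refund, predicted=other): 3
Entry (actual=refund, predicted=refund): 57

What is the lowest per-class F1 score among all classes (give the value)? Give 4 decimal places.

0.6832

Per-class F1 score (2·TP/(2·TP+FP+FN)):
  order: TP=113, FP=16+8+4=28, FN=3+3+6=12 → 226/266 = 0.84962
  complaint: TP=65, FP=3+9+4=16, FN=16+16+12=44 → 130/190 = 0.68421
  other: TP=55, FP=3+16+3=22, FN=8+9+12=29 → 110/161 = 0.68323
  refund: TP=57, FP=6+12+12=30, FN=4+4+3=11 → 114/155 = 0.73548
Lowest is class 'other' with F1 score = 0.6832.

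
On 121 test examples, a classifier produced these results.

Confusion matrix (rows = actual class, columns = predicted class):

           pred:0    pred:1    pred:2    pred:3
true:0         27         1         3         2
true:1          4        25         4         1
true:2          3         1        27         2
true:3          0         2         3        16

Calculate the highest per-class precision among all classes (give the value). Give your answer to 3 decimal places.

0.862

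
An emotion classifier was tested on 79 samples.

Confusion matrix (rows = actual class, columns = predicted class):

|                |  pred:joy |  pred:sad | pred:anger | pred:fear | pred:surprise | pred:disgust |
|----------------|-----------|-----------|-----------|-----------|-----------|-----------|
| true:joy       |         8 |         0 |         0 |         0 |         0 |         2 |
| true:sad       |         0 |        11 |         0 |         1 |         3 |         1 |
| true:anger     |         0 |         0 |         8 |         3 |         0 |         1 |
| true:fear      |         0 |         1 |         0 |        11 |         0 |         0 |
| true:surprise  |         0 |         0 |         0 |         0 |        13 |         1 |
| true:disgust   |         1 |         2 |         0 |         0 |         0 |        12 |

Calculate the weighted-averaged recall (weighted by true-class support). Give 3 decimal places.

Per-class recall (TP/(TP+FN)):
  joy: TP=8, FN=0+0+0+0+2=2 → 8/10 = 0.8000
  sad: TP=11, FN=0+0+1+3+1=5 → 11/16 = 0.6875
  anger: TP=8, FN=0+0+3+0+1=4 → 8/12 = 0.6667
  fear: TP=11, FN=0+1+0+0+0=1 → 11/12 = 0.9167
  surprise: TP=13, FN=0+0+0+0+1=1 → 13/14 = 0.9286
  disgust: TP=12, FN=1+2+0+0+0=3 → 12/15 = 0.8000
Weighted-recall = Σ (supportᵢ/N)·recallᵢ with N=79: (10/79)·0.8000 + (16/79)·0.6875 + (12/79)·0.6667 + (12/79)·0.9167 + (14/79)·0.9286 + (15/79)·0.8000 = 0.797

0.797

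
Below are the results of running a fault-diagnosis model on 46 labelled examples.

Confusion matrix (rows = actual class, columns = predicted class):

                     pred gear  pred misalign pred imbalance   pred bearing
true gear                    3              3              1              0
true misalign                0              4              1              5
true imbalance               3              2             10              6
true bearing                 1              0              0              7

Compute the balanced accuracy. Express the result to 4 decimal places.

0.5449

Balanced accuracy = mean of per-class recall.
  gear: recall = 3/7 = 0.42857
  misalign: recall = 4/10 = 0.40000
  imbalance: recall = 10/21 = 0.47619
  bearing: recall = 7/8 = 0.87500
Mean = (0.42857 + 0.40000 + 0.47619 + 0.87500) / 4 = 0.5449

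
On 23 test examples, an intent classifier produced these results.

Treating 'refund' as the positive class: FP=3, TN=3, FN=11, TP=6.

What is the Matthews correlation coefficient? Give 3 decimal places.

-0.132

MCC = (TP·TN − FP·FN) / √((TP+FP)(TP+FN)(TN+FP)(TN+FN))
Numerator = 6·3 − 3·11 = -15
Denominator = √(9·17·6·14) = √12852 = 113.3667
MCC = -15 / 113.3667 = -0.132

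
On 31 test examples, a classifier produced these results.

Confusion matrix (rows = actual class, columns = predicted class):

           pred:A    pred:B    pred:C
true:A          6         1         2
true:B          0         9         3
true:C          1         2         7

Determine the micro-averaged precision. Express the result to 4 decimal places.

0.7097

Micro-averaging pools counts across classes: ΣTP=22, ΣFP=9, ΣFN=9.
Micro-precision = TP/(TP+FP) on pooled counts = 0.7097 (equals overall accuracy in single-label multiclass).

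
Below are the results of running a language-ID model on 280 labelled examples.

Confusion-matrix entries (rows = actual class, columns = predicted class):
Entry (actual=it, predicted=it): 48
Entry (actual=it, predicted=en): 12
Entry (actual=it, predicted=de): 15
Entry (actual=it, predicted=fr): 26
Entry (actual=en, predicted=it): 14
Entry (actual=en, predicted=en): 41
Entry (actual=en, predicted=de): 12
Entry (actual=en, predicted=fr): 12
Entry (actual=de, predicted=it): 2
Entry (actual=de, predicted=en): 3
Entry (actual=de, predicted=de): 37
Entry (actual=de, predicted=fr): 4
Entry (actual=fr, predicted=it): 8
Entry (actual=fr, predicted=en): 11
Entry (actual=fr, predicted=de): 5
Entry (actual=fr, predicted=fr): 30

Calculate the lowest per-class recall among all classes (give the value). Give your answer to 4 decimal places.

Per-class recall (TP/(TP+FN)):
  it: TP=48, FN=12+15+26=53 → 48/101 = 0.47525
  en: TP=41, FN=14+12+12=38 → 41/79 = 0.51899
  de: TP=37, FN=2+3+4=9 → 37/46 = 0.80435
  fr: TP=30, FN=8+11+5=24 → 30/54 = 0.55556
Lowest is class 'it' with recall = 0.4752.

0.4752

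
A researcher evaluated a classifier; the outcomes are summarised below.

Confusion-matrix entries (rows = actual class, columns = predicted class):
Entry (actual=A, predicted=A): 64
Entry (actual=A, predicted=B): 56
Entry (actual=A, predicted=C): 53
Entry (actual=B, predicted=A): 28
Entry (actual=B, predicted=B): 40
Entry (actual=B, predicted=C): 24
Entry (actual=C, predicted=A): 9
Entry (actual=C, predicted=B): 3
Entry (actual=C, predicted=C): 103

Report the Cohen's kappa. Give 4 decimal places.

Observed agreement pₒ = trace/N = 207/380 = 0.54474
Expected agreement pₑ = Σ (rowᵢ·colᵢ)/N² = (173·101 + 92·99 + 115·180)/380² = 0.32743
κ = (pₒ − pₑ)/(1 − pₑ) = (0.54474 − 0.32743)/(1 − 0.32743) = 0.3231

0.3231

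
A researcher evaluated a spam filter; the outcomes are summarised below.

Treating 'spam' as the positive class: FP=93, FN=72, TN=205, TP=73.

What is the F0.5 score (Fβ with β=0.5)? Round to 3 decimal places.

0.451

Fβ = (1+β²)·TP / ((1+β²)·TP + β²·FN + FP), with β²=1/4
= 1.25·73 / (1.25·73 + 0.25·72 + 93) = 0.451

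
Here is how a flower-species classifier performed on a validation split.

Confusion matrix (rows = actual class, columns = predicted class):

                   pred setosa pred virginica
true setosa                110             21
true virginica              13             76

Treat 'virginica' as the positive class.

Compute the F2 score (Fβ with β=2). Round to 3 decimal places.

Fβ = (1+β²)·TP / ((1+β²)·TP + β²·FN + FP), with β²=4
= 5·76 / (5·76 + 4·13 + 21) = 0.839

0.839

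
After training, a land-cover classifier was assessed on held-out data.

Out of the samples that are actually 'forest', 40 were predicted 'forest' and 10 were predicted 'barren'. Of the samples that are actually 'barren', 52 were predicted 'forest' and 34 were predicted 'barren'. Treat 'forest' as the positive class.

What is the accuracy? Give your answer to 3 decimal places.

Accuracy = (TP+TN)/N = (40+34)/136 = 0.544

0.544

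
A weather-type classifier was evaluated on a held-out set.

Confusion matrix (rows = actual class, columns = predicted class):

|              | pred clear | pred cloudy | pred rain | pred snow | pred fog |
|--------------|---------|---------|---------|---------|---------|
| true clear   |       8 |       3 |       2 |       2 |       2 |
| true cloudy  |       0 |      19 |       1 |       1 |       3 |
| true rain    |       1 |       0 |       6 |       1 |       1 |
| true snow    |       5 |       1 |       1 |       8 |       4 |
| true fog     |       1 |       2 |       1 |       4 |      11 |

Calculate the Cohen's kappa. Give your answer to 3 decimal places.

0.480

Observed agreement pₒ = trace/N = 52/88 = 0.5909
Expected agreement pₑ = Σ (rowᵢ·colᵢ)/N² = (17·15 + 24·25 + 9·11 + 19·16 + 19·21)/88² = 0.2140
κ = (pₒ − pₑ)/(1 − pₑ) = (0.5909 − 0.2140)/(1 − 0.2140) = 0.480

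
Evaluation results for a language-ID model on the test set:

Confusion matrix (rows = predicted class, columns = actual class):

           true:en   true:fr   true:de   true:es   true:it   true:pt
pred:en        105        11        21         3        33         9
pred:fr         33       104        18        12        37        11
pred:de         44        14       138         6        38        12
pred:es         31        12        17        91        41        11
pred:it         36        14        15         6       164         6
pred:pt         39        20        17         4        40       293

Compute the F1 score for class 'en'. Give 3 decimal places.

0.447

One-vs-rest for 'en': TP = diagonal; FP = other classes predicted 'en'; FN = 'en' predicted as other.
F1 score = 2·TP/(2·TP+FP+FN).
en: TP=105, FP=11+21+3+33+9=77, FN=33+44+31+36+39=183 → 210/470 = 0.4468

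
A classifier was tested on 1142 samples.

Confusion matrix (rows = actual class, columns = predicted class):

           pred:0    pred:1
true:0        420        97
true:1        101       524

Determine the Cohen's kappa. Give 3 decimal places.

0.650

Observed agreement pₒ = trace/N = 944/1142 = 0.8266
Expected agreement pₑ = Σ (rowᵢ·colᵢ)/N² = (517·521 + 625·621)/1142² = 0.5041
κ = (pₒ − pₑ)/(1 − pₑ) = (0.8266 − 0.5041)/(1 − 0.5041) = 0.650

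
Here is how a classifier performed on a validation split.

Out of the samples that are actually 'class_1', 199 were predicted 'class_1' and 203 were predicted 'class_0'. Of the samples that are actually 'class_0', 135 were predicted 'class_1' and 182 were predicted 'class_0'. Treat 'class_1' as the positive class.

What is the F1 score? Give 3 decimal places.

0.541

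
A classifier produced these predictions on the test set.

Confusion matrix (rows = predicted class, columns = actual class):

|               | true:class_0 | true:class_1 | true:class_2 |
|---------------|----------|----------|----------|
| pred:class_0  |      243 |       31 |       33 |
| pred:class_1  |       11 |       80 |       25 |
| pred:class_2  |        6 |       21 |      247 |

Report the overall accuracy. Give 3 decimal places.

Accuracy = trace / total = (243+80+247=570) / 697 = 570/697 = 0.818

0.818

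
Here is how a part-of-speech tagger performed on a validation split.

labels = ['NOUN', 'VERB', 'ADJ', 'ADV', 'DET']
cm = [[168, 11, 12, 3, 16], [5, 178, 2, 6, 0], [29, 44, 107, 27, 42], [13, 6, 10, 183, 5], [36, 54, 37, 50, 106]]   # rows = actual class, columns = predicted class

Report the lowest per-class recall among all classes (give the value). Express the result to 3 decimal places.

0.375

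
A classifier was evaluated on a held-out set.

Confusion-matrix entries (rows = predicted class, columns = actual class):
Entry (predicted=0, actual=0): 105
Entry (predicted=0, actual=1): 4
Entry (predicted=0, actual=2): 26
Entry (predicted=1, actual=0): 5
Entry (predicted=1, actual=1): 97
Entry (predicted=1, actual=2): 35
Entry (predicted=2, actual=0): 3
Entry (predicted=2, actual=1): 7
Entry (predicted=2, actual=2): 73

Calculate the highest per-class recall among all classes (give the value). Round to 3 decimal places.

0.929

Per-class recall (TP/(TP+FN)):
  0: TP=105, FN=5+3=8 → 105/113 = 0.9292
  1: TP=97, FN=4+7=11 → 97/108 = 0.8981
  2: TP=73, FN=26+35=61 → 73/134 = 0.5448
Highest is class '0' with recall = 0.929.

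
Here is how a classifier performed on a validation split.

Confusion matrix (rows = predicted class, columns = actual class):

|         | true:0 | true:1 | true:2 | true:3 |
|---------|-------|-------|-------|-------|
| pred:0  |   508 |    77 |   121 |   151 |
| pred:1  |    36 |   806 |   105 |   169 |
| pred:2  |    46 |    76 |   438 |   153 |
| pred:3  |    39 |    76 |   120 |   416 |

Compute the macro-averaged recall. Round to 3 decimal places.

Per-class recall (TP/(TP+FN)):
  0: TP=508, FN=36+46+39=121 → 508/629 = 0.8076
  1: TP=806, FN=77+76+76=229 → 806/1035 = 0.7787
  2: TP=438, FN=121+105+120=346 → 438/784 = 0.5587
  3: TP=416, FN=151+169+153=473 → 416/889 = 0.4679
Macro-recall = mean = (0.8076 + 0.7787 + 0.5587 + 0.4679) / 4 = 0.653

0.653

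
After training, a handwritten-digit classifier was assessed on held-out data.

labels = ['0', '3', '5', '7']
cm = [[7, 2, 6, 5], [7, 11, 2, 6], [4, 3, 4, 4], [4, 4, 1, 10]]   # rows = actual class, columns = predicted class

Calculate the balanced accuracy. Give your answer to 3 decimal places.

Balanced accuracy = mean of per-class recall.
  0: recall = 7/20 = 0.3500
  3: recall = 11/26 = 0.4231
  5: recall = 4/15 = 0.2667
  7: recall = 10/19 = 0.5263
Mean = (0.3500 + 0.4231 + 0.2667 + 0.5263) / 4 = 0.392

0.392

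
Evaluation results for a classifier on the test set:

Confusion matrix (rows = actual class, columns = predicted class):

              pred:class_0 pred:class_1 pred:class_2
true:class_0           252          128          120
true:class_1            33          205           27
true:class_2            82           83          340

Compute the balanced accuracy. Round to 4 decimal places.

Balanced accuracy = mean of per-class recall.
  class_0: recall = 252/500 = 0.50400
  class_1: recall = 205/265 = 0.77358
  class_2: recall = 340/505 = 0.67327
Mean = (0.50400 + 0.77358 + 0.67327) / 3 = 0.6503

0.6503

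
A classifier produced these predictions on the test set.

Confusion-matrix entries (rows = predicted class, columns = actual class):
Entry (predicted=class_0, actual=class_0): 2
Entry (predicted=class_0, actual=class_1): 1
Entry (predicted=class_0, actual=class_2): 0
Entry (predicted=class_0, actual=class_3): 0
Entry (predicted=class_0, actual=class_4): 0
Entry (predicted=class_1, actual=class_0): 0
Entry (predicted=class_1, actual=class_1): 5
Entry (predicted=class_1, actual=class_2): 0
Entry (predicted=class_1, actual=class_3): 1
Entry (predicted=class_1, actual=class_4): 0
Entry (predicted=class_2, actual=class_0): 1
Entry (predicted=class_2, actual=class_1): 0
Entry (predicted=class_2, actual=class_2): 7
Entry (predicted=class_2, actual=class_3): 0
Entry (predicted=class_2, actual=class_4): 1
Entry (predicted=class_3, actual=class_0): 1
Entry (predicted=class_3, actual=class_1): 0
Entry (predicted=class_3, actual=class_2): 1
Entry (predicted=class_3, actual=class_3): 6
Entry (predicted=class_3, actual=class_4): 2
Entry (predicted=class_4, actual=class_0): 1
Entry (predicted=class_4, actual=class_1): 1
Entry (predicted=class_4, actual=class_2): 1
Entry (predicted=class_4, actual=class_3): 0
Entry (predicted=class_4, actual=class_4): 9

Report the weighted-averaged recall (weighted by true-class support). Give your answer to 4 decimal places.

0.7250

Per-class recall (TP/(TP+FN)):
  class_0: TP=2, FN=0+1+1+1=3 → 2/5 = 0.40000
  class_1: TP=5, FN=1+0+0+1=2 → 5/7 = 0.71429
  class_2: TP=7, FN=0+0+1+1=2 → 7/9 = 0.77778
  class_3: TP=6, FN=0+1+0+0=1 → 6/7 = 0.85714
  class_4: TP=9, FN=0+0+1+2=3 → 9/12 = 0.75000
Weighted-recall = Σ (supportᵢ/N)·recallᵢ with N=40: (5/40)·0.40000 + (7/40)·0.71429 + (9/40)·0.77778 + (7/40)·0.85714 + (12/40)·0.75000 = 0.7250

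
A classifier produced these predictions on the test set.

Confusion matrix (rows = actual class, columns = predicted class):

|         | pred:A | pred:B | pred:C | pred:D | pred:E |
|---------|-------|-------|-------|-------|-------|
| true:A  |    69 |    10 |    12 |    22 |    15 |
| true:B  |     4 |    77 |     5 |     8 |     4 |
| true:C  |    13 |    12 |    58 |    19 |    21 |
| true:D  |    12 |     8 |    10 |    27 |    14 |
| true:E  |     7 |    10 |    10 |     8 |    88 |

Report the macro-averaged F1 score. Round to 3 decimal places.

Per-class F1 score (2·TP/(2·TP+FP+FN)):
  A: TP=69, FP=4+13+12+7=36, FN=10+12+22+15=59 → 138/233 = 0.5923
  B: TP=77, FP=10+12+8+10=40, FN=4+5+8+4=21 → 154/215 = 0.7163
  C: TP=58, FP=12+5+10+10=37, FN=13+12+19+21=65 → 116/218 = 0.5321
  D: TP=27, FP=22+8+19+8=57, FN=12+8+10+14=44 → 54/155 = 0.3484
  E: TP=88, FP=15+4+21+14=54, FN=7+10+10+8=35 → 176/265 = 0.6642
Macro-F1 score = mean = (0.5923 + 0.7163 + 0.5321 + 0.3484 + 0.6642) / 5 = 0.571

0.571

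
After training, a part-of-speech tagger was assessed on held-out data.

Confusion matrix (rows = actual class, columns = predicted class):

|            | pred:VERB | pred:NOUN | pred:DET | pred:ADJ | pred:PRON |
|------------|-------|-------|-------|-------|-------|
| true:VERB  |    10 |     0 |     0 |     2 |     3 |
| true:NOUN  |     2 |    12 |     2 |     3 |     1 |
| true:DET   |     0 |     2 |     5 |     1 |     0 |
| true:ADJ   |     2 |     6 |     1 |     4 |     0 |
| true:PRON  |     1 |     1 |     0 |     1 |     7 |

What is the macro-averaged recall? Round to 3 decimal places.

Per-class recall (TP/(TP+FN)):
  VERB: TP=10, FN=0+0+2+3=5 → 10/15 = 0.6667
  NOUN: TP=12, FN=2+2+3+1=8 → 12/20 = 0.6000
  DET: TP=5, FN=0+2+1+0=3 → 5/8 = 0.6250
  ADJ: TP=4, FN=2+6+1+0=9 → 4/13 = 0.3077
  PRON: TP=7, FN=1+1+0+1=3 → 7/10 = 0.7000
Macro-recall = mean = (0.6667 + 0.6000 + 0.6250 + 0.3077 + 0.7000) / 5 = 0.580

0.580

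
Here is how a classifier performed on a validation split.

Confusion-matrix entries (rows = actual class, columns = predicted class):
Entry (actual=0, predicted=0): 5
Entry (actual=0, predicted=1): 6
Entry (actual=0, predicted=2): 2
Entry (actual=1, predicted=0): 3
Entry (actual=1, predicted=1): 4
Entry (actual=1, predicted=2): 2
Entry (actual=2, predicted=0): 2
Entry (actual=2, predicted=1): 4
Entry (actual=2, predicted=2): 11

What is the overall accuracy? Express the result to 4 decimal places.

0.5128

Accuracy = trace / total = (5+4+11=20) / 39 = 20/39 = 0.5128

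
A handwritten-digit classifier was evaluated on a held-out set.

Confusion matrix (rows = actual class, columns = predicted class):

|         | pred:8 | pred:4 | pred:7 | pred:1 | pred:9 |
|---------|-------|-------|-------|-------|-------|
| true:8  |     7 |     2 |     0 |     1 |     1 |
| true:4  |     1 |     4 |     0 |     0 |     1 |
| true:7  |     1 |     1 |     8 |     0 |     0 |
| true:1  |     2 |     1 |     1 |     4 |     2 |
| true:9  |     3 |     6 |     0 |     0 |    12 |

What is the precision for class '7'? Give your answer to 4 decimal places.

0.8889

Take TP from the diagonal, FP from the rest of the '7' prediction marginal, FN from the rest of the '7' actual marginal.
precision = TP/(TP+FP).
7: TP=8, FP=0+0+1+0=1 → 8/9 = 0.88889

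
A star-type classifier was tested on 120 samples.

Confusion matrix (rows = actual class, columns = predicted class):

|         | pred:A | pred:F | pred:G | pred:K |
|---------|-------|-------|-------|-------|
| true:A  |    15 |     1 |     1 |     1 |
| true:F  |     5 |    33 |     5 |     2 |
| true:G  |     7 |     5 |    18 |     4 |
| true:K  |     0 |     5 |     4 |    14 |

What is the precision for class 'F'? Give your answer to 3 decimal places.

0.750

Take TP from the diagonal, FP from the rest of the 'F' prediction marginal, FN from the rest of the 'F' actual marginal.
precision = TP/(TP+FP).
F: TP=33, FP=1+5+5=11 → 33/44 = 0.7500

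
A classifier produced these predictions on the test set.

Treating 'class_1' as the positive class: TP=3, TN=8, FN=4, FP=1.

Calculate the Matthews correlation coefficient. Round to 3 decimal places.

0.364

MCC = (TP·TN − FP·FN) / √((TP+FP)(TP+FN)(TN+FP)(TN+FN))
Numerator = 3·8 − 1·4 = 20
Denominator = √(4·7·9·12) = √3024 = 54.9909
MCC = 20 / 54.9909 = 0.364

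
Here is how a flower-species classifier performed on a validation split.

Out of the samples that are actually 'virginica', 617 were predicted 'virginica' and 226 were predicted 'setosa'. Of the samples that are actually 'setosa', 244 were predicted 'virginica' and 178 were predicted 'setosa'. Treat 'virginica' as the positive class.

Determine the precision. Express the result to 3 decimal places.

Precision = TP/(TP+FP) = 617/(617+244) = 617/861 = 0.717

0.717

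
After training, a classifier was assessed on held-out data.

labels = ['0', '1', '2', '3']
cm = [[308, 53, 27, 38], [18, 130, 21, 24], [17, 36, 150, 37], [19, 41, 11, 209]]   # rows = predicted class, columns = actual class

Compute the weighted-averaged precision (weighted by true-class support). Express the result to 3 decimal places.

Per-class precision (TP/(TP+FP)):
  0: TP=308, FP=53+27+38=118 → 308/426 = 0.7230
  1: TP=130, FP=18+21+24=63 → 130/193 = 0.6736
  2: TP=150, FP=17+36+37=90 → 150/240 = 0.6250
  3: TP=209, FP=19+41+11=71 → 209/280 = 0.7464
Weighted-precision = Σ (supportᵢ/N)·precisionᵢ with N=1139: (362/1139)·0.7230 + (260/1139)·0.6736 + (209/1139)·0.6250 + (308/1139)·0.7464 = 0.700

0.700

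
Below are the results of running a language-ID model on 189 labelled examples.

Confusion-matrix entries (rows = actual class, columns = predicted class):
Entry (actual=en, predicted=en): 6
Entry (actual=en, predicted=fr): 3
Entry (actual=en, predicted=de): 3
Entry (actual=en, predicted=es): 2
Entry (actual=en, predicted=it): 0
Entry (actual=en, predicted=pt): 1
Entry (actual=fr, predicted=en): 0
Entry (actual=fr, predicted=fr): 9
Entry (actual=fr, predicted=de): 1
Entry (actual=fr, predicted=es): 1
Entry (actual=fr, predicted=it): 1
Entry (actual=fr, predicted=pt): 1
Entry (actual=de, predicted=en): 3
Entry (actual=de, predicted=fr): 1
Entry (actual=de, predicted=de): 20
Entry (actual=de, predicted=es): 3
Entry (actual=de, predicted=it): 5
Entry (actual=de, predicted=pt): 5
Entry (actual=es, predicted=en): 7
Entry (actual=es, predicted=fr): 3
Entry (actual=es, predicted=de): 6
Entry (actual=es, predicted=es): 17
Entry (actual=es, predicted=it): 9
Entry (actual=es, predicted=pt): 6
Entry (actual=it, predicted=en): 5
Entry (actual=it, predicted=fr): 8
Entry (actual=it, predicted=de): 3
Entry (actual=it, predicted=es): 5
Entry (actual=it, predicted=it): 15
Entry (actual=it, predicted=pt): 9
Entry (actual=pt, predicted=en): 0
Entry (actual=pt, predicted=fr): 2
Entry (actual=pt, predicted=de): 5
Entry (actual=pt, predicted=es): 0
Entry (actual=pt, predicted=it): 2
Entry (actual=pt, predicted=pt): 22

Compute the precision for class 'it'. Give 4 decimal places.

precision = TP/(TP+FP).
it: TP=15, FP=0+1+5+9+2=17 → 15/32 = 0.46875

0.4688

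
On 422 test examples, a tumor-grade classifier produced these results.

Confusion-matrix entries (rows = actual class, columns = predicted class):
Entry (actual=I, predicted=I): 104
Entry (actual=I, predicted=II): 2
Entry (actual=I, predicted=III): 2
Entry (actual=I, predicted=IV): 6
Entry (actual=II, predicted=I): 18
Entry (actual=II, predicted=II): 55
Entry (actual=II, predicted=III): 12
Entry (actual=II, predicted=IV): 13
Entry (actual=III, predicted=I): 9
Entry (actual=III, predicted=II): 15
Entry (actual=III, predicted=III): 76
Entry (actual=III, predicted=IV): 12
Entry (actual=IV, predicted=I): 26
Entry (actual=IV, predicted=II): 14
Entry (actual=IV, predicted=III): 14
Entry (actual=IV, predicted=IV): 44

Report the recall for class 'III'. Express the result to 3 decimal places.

0.679

Treat 'III' as positive and all other classes as negative.
recall = TP/(TP+FN).
III: TP=76, FN=9+15+12=36 → 76/112 = 0.6786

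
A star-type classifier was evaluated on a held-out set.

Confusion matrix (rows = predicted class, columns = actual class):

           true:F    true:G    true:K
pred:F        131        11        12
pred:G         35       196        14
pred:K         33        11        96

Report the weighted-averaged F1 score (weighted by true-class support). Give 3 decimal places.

Per-class F1 score (2·TP/(2·TP+FP+FN)):
  F: TP=131, FP=11+12=23, FN=35+33=68 → 262/353 = 0.7422
  G: TP=196, FP=35+14=49, FN=11+11=22 → 392/463 = 0.8467
  K: TP=96, FP=33+11=44, FN=12+14=26 → 192/262 = 0.7328
Weighted-F1 score = Σ (supportᵢ/N)·F1 scoreᵢ with N=539: (199/539)·0.7422 + (218/539)·0.8467 + (122/539)·0.7328 = 0.782

0.782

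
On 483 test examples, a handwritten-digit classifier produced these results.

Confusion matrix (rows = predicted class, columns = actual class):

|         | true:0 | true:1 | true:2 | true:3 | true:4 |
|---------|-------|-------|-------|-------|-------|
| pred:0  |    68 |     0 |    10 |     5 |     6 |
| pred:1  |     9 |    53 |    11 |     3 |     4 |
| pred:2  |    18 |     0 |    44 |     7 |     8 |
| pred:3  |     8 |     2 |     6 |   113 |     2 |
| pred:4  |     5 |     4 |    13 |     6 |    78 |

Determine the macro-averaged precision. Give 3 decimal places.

Per-class precision (TP/(TP+FP)):
  0: TP=68, FP=0+10+5+6=21 → 68/89 = 0.7640
  1: TP=53, FP=9+11+3+4=27 → 53/80 = 0.6625
  2: TP=44, FP=18+0+7+8=33 → 44/77 = 0.5714
  3: TP=113, FP=8+2+6+2=18 → 113/131 = 0.8626
  4: TP=78, FP=5+4+13+6=28 → 78/106 = 0.7358
Macro-precision = mean = (0.7640 + 0.6625 + 0.5714 + 0.8626 + 0.7358) / 5 = 0.719

0.719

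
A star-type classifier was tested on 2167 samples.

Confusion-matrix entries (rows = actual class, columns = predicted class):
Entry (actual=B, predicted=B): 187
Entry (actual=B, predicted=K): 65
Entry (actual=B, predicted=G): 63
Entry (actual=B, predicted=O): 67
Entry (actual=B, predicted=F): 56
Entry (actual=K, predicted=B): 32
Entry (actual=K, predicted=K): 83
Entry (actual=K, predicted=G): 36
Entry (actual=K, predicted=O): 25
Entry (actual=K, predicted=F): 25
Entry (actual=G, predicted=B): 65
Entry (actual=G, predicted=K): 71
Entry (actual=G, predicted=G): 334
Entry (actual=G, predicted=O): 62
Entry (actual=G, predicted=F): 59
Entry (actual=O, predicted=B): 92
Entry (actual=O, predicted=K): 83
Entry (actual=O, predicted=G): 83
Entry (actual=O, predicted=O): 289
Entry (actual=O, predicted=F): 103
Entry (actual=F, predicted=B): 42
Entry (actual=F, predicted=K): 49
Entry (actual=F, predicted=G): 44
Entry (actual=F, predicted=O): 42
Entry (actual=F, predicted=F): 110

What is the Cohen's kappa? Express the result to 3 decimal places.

Observed agreement pₒ = trace/N = 1003/2167 = 0.4629
Expected agreement pₑ = Σ (rowᵢ·colᵢ)/N² = (438·418 + 201·351 + 591·560 + 650·485 + 287·353)/2167² = 0.2132
κ = (pₒ − pₑ)/(1 − pₑ) = (0.4629 − 0.2132)/(1 − 0.2132) = 0.317

0.317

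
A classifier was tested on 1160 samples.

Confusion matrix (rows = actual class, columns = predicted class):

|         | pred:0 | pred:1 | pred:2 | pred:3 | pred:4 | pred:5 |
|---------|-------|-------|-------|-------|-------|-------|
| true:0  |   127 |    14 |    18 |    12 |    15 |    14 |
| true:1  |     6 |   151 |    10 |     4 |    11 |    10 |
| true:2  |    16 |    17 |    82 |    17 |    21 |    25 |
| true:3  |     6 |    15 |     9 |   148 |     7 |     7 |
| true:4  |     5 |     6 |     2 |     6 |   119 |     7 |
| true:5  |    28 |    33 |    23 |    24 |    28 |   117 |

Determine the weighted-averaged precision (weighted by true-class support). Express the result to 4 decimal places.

0.6416

Per-class precision (TP/(TP+FP)):
  0: TP=127, FP=6+16+6+5+28=61 → 127/188 = 0.67553
  1: TP=151, FP=14+17+15+6+33=85 → 151/236 = 0.63983
  2: TP=82, FP=18+10+9+2+23=62 → 82/144 = 0.56944
  3: TP=148, FP=12+4+17+6+24=63 → 148/211 = 0.70142
  4: TP=119, FP=15+11+21+7+28=82 → 119/201 = 0.59204
  5: TP=117, FP=14+10+25+7+7=63 → 117/180 = 0.65000
Weighted-precision = Σ (supportᵢ/N)·precisionᵢ with N=1160: (200/1160)·0.67553 + (192/1160)·0.63983 + (178/1160)·0.56944 + (192/1160)·0.70142 + (145/1160)·0.59204 + (253/1160)·0.65000 = 0.6416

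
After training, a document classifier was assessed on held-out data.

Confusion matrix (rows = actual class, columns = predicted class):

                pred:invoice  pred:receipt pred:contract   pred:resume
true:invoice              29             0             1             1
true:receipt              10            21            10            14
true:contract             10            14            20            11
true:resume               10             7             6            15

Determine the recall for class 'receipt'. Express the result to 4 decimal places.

Take TP from the diagonal, FP from the rest of the 'receipt' prediction marginal, FN from the rest of the 'receipt' actual marginal.
recall = TP/(TP+FN).
receipt: TP=21, FN=10+10+14=34 → 21/55 = 0.38182

0.3818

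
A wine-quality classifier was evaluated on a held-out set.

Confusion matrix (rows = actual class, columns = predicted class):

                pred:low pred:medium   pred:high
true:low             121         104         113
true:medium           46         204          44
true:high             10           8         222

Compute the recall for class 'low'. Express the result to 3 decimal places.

0.358

Take TP from the diagonal, FP from the rest of the 'low' prediction marginal, FN from the rest of the 'low' actual marginal.
recall = TP/(TP+FN).
low: TP=121, FN=104+113=217 → 121/338 = 0.3580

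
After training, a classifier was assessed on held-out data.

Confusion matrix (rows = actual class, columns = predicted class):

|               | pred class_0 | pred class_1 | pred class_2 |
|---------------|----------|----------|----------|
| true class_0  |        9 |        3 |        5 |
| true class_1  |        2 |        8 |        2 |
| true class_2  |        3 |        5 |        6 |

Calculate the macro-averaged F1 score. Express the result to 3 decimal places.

Per-class F1 score (2·TP/(2·TP+FP+FN)):
  class_0: TP=9, FP=2+3=5, FN=3+5=8 → 18/31 = 0.5806
  class_1: TP=8, FP=3+5=8, FN=2+2=4 → 16/28 = 0.5714
  class_2: TP=6, FP=5+2=7, FN=3+5=8 → 12/27 = 0.4444
Macro-F1 score = mean = (0.5806 + 0.5714 + 0.4444) / 3 = 0.532

0.532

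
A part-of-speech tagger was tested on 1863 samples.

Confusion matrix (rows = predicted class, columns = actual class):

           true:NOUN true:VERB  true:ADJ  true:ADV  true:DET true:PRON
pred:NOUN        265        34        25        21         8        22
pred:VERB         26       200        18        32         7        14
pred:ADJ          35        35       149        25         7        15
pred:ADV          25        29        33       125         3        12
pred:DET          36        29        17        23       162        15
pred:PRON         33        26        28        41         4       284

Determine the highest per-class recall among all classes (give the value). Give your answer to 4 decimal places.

Per-class recall (TP/(TP+FN)):
  NOUN: TP=265, FN=26+35+25+36+33=155 → 265/420 = 0.63095
  VERB: TP=200, FN=34+35+29+29+26=153 → 200/353 = 0.56657
  ADJ: TP=149, FN=25+18+33+17+28=121 → 149/270 = 0.55185
  ADV: TP=125, FN=21+32+25+23+41=142 → 125/267 = 0.46816
  DET: TP=162, FN=8+7+7+3+4=29 → 162/191 = 0.84817
  PRON: TP=284, FN=22+14+15+12+15=78 → 284/362 = 0.78453
Highest is class 'DET' with recall = 0.8482.

0.8482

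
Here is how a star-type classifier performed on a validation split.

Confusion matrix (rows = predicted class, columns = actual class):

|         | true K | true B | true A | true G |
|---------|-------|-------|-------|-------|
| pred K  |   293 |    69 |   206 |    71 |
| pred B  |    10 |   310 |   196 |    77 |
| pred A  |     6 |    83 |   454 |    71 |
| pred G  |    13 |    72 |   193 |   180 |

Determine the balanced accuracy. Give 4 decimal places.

0.5936

Balanced accuracy = mean of per-class recall.
  K: recall = 293/322 = 0.90994
  B: recall = 310/534 = 0.58052
  A: recall = 454/1049 = 0.43279
  G: recall = 180/399 = 0.45113
Mean = (0.90994 + 0.58052 + 0.43279 + 0.45113) / 4 = 0.5936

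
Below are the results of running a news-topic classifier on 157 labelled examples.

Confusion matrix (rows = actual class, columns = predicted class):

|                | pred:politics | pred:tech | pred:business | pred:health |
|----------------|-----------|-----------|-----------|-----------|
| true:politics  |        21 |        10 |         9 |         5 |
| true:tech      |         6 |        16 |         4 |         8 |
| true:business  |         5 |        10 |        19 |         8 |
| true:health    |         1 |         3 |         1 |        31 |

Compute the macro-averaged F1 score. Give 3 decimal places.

0.547

Per-class F1 score (2·TP/(2·TP+FP+FN)):
  politics: TP=21, FP=6+5+1=12, FN=10+9+5=24 → 42/78 = 0.5385
  tech: TP=16, FP=10+10+3=23, FN=6+4+8=18 → 32/73 = 0.4384
  business: TP=19, FP=9+4+1=14, FN=5+10+8=23 → 38/75 = 0.5067
  health: TP=31, FP=5+8+8=21, FN=1+3+1=5 → 62/88 = 0.7045
Macro-F1 score = mean = (0.5385 + 0.4384 + 0.5067 + 0.7045) / 4 = 0.547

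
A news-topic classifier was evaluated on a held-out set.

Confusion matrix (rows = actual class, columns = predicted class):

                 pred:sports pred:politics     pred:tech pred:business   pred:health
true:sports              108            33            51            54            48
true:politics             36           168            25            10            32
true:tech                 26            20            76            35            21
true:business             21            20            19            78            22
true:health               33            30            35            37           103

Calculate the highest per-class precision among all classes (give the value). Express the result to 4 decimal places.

0.6199

Per-class precision (TP/(TP+FP)):
  sports: TP=108, FP=36+26+21+33=116 → 108/224 = 0.48214
  politics: TP=168, FP=33+20+20+30=103 → 168/271 = 0.61993
  tech: TP=76, FP=51+25+19+35=130 → 76/206 = 0.36893
  business: TP=78, FP=54+10+35+37=136 → 78/214 = 0.36449
  health: TP=103, FP=48+32+21+22=123 → 103/226 = 0.45575
Highest is class 'politics' with precision = 0.6199.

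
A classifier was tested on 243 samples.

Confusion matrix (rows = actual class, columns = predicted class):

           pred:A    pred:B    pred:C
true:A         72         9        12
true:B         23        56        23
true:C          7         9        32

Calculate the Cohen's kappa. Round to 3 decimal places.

Observed agreement pₒ = trace/N = 160/243 = 0.6584
Expected agreement pₑ = Σ (rowᵢ·colᵢ)/N² = (93·102 + 102·74 + 48·67)/243² = 0.3429
κ = (pₒ − pₑ)/(1 − pₑ) = (0.6584 − 0.3429)/(1 − 0.3429) = 0.480

0.480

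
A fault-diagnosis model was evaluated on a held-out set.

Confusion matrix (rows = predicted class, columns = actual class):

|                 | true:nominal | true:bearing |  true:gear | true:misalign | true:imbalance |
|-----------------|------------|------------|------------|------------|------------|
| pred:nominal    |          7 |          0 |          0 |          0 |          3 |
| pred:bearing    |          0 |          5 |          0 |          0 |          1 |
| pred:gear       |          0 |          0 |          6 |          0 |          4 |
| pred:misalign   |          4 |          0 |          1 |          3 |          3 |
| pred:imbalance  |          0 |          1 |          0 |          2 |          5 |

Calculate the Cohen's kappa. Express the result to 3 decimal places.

0.474

Observed agreement pₒ = trace/N = 26/45 = 0.5778
Expected agreement pₑ = Σ (rowᵢ·colᵢ)/N² = (11·10 + 6·6 + 7·10 + 5·11 + 16·8)/45² = 0.1970
κ = (pₒ − pₑ)/(1 − pₑ) = (0.5778 − 0.1970)/(1 − 0.1970) = 0.474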